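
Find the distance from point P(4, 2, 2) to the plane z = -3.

distance = |a·x₀ + b·y₀ + c·z₀ - d| / √(a² + b² + c²)
  = |0·4 + 0·2 + 1·2 - (-3)| / √(0² + 0² + 1²)
  = |0 + 0 + 2 + 3| / √(0 + 0 + 1)
  = |5| / √1
  = 5 / 1
  ≈ 5

5


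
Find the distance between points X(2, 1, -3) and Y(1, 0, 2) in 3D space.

d = √[(x₂-x₁)² + (y₂-y₁)² + (z₂-z₁)²]
  = √[(-1)² + (-1)² + 5²]
  = √[1 + 1 + 25]
  = √27
  ≈ 5.196

5.196


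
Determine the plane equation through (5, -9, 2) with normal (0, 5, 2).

The plane through P with normal n = (a, b, c) satisfies n·(r - P) = 0,
i.e. ax + by + cz = a·x₀ + b·y₀ + c·z₀.
d = 0·5 + 5·(-9) + 2·2
  = 0 - 45 + 4
  = -41
Equation: 5y + 2z = -41

5y + 2z = -41


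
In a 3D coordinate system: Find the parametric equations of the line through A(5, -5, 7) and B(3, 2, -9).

Direction vector d = B - A = (3 - 5, 2 + 5, -9 - 7) = (-2, 7, -16)
Parametric form r = A + t·d:
x = 5 - 2t, y = -5 + 7t, z = 7 - 16t

x = 5 - 2t, y = -5 + 7t, z = 7 - 16t


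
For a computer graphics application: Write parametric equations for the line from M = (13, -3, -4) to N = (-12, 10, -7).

Direction vector d = N - M = (-12 - 13, 10 + 3, -7 + 4) = (-25, 13, -3)
Parametric form r = M + t·d:
x = 13 - 25t, y = -3 + 13t, z = -4 - 3t

x = 13 - 25t, y = -3 + 13t, z = -4 - 3t


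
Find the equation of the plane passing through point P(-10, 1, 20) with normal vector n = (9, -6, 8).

The plane through P with normal n = (a, b, c) satisfies n·(r - P) = 0,
i.e. ax + by + cz = a·x₀ + b·y₀ + c·z₀.
d = 9·(-10) + (-6)·1 + 8·20
  = -90 - 6 + 160
  = 64
Equation: 9x - 6y + 8z = 64

9x - 6y + 8z = 64


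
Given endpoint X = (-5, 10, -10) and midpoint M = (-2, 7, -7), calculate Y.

Y = 2M - X
  = (2·(-2) - (-5), 2·7 - 10, 2·(-7) - (-10))
  = (-4 + 5, 14 - 10, -14 + 10)
  = (1, 4, -4)

(1, 4, -4)


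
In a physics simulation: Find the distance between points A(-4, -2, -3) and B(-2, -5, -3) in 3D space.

d = √[(x₂-x₁)² + (y₂-y₁)² + (z₂-z₁)²]
  = √[2² + (-3)² + 0²]
  = √[4 + 9 + 0]
  = √13
  ≈ 3.606

3.606


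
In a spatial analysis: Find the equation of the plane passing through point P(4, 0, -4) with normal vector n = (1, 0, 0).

The plane through P with normal n = (a, b, c) satisfies n·(r - P) = 0,
i.e. ax + by + cz = a·x₀ + b·y₀ + c·z₀.
d = 1·4 + 0·0 + 0·(-4)
  = 4 + 0 + 0
  = 4
Equation: x = 4

x = 4


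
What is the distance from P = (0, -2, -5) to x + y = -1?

distance = |a·x₀ + b·y₀ + c·z₀ - d| / √(a² + b² + c²)
  = |1·0 + 1·(-2) + 0·(-5) - (-1)| / √(1² + 1² + 0²)
  = |0 - 2 + 0 + 1| / √(1 + 1 + 0)
  = |-1| / √2
  = 1 / 1.414
  ≈ 0.7071

0.7071


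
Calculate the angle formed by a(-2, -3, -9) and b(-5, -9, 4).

a·b = (-2)·(-5) + (-3)·(-9) + (-9)·4 = 10 + 27 - 36 = 1
|a| = √((-2)² + (-3)² + (-9)²) = √94 ≈ 9.695
|b| = √((-5)² + (-9)² + 4²) = √122 ≈ 11.05
cos θ = (a·b)/(|a||b|) = 1/(9.695·11.05) ≈ 0.009338
θ = arccos(0.009338) ≈ 89.46°

89.46°


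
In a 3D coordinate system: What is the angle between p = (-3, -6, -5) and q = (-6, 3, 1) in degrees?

p·q = (-3)·(-6) + (-6)·3 + (-5)·1 = 18 - 18 - 5 = -5
|p| = √((-3)² + (-6)² + (-5)²) = √70 ≈ 8.367
|q| = √((-6)² + 3² + 1²) = √46 ≈ 6.782
cos θ = (p·q)/(|p||q|) = -5/(8.367·6.782) ≈ -0.08811
θ = arccos(-0.08811) ≈ 95.06°

95.06°


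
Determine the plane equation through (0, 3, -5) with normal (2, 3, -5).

The plane through P with normal n = (a, b, c) satisfies n·(r - P) = 0,
i.e. ax + by + cz = a·x₀ + b·y₀ + c·z₀.
d = 2·0 + 3·3 + (-5)·(-5)
  = 0 + 9 + 25
  = 34
Equation: 2x + 3y - 5z = 34

2x + 3y - 5z = 34


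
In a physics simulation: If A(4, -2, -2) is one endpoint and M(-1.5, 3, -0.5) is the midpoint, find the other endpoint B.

B = 2M - A
  = (2·(-1.5) - 4, 2·3 - (-2), 2·(-0.5) - (-2))
  = (-3 - 4, 6 + 2, -1 + 2)
  = (-7, 8, 1)

(-7, 8, 1)


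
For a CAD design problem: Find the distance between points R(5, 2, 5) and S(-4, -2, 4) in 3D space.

d = √[(x₂-x₁)² + (y₂-y₁)² + (z₂-z₁)²]
  = √[(-9)² + (-4)² + (-1)²]
  = √[81 + 16 + 1]
  = √98
  ≈ 9.899

9.899


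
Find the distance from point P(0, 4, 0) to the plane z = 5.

distance = |a·x₀ + b·y₀ + c·z₀ - d| / √(a² + b² + c²)
  = |0·0 + 0·4 + 1·0 - 5| / √(0² + 0² + 1²)
  = |0 + 0 + 0 - 5| / √(0 + 0 + 1)
  = |-5| / √1
  = 5 / 1
  ≈ 5

5


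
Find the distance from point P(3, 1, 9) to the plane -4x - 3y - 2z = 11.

distance = |a·x₀ + b·y₀ + c·z₀ - d| / √(a² + b² + c²)
  = |(-4)·3 + (-3)·1 + (-2)·9 - 11| / √((-4)² + (-3)² + (-2)²)
  = |-12 - 3 - 18 - 11| / √(16 + 9 + 4)
  = |-44| / √29
  = 44 / 5.385
  ≈ 8.171

8.171


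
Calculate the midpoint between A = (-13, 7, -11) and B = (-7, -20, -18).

M = ((x₁+x₂)/2, (y₁+y₂)/2, (z₁+z₂)/2)
  = ((-13 - 7)/2, (7 - 20)/2, (-11 - 18)/2)
  = (-20/2, -13/2, -29/2)
  = (-10, -6.5, -14.5)

(-10, -6.5, -14.5)


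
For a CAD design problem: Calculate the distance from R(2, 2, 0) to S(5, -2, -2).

d = √[(x₂-x₁)² + (y₂-y₁)² + (z₂-z₁)²]
  = √[3² + (-4)² + (-2)²]
  = √[9 + 16 + 4]
  = √29
  ≈ 5.385

5.385


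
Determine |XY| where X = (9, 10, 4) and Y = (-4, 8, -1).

d = √[(x₂-x₁)² + (y₂-y₁)² + (z₂-z₁)²]
  = √[(-13)² + (-2)² + (-5)²]
  = √[169 + 4 + 25]
  = √198
  ≈ 14.07

14.07


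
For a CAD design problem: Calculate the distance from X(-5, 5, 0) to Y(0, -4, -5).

d = √[(x₂-x₁)² + (y₂-y₁)² + (z₂-z₁)²]
  = √[5² + (-9)² + (-5)²]
  = √[25 + 81 + 25]
  = √131
  ≈ 11.45

11.45


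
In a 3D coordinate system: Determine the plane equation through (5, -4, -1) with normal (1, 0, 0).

The plane through P with normal n = (a, b, c) satisfies n·(r - P) = 0,
i.e. ax + by + cz = a·x₀ + b·y₀ + c·z₀.
d = 1·5 + 0·(-4) + 0·(-1)
  = 5 + 0 + 0
  = 5
Equation: x = 5

x = 5


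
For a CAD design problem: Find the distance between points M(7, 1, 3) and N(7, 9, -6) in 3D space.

d = √[(x₂-x₁)² + (y₂-y₁)² + (z₂-z₁)²]
  = √[0² + 8² + (-9)²]
  = √[0 + 64 + 81]
  = √145
  ≈ 12.04

12.04


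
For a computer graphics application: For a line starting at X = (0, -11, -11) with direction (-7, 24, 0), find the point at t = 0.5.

P(t) = X + t·d
  = (0 + (-7)·0.5, -11 + 24·0.5, -11 + 0·0.5)
  = (0 - 3.5, -11 + 12, -11 + 0)
  = (-3.5, 1, -11)

(-3.5, 1, -11)


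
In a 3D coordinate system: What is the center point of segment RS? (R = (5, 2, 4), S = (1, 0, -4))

M = ((x₁+x₂)/2, (y₁+y₂)/2, (z₁+z₂)/2)
  = ((5 + 1)/2, (2 + 0)/2, (4 - 4)/2)
  = (6/2, 2/2, 0/2)
  = (3, 1, 0)

(3, 1, 0)


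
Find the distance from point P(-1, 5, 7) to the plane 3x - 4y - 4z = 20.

distance = |a·x₀ + b·y₀ + c·z₀ - d| / √(a² + b² + c²)
  = |3·(-1) + (-4)·5 + (-4)·7 - 20| / √(3² + (-4)² + (-4)²)
  = |-3 - 20 - 28 - 20| / √(9 + 16 + 16)
  = |-71| / √41
  = 71 / 6.403
  ≈ 11.09

11.09


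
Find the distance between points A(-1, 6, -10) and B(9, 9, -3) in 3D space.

d = √[(x₂-x₁)² + (y₂-y₁)² + (z₂-z₁)²]
  = √[10² + 3² + 7²]
  = √[100 + 9 + 49]
  = √158
  ≈ 12.57

12.57


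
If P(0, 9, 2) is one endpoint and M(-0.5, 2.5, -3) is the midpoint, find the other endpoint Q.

Q = 2M - P
  = (2·(-0.5) - 0, 2·2.5 - 9, 2·(-3) - 2)
  = (-1 + 0, 5 - 9, -6 - 2)
  = (-1, -4, -8)

(-1, -4, -8)


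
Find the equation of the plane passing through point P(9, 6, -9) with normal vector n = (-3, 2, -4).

The plane through P with normal n = (a, b, c) satisfies n·(r - P) = 0,
i.e. ax + by + cz = a·x₀ + b·y₀ + c·z₀.
d = (-3)·9 + 2·6 + (-4)·(-9)
  = -27 + 12 + 36
  = 21
Equation: -3x + 2y - 4z = 21

-3x + 2y - 4z = 21


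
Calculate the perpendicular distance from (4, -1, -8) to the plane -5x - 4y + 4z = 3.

distance = |a·x₀ + b·y₀ + c·z₀ - d| / √(a² + b² + c²)
  = |(-5)·4 + (-4)·(-1) + 4·(-8) - 3| / √((-5)² + (-4)² + 4²)
  = |-20 + 4 - 32 - 3| / √(25 + 16 + 16)
  = |-51| / √57
  = 51 / 7.55
  ≈ 6.755

6.755


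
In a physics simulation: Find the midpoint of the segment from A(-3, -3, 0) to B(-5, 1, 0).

M = ((x₁+x₂)/2, (y₁+y₂)/2, (z₁+z₂)/2)
  = ((-3 - 5)/2, (-3 + 1)/2, (0 + 0)/2)
  = (-8/2, -2/2, 0/2)
  = (-4, -1, 0)

(-4, -1, 0)


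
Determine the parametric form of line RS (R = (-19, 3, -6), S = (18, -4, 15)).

Direction vector d = S - R = (18 + 19, -4 - 3, 15 + 6) = (37, -7, 21)
Parametric form r = R + t·d:
x = -19 + 37t, y = 3 - 7t, z = -6 + 21t

x = -19 + 37t, y = 3 - 7t, z = -6 + 21t


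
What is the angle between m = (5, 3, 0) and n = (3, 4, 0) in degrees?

m·n = 5·3 + 3·4 + 0·0 = 15 + 12 + 0 = 27
|m| = √(5² + 3² + 0²) = √34 ≈ 5.831
|n| = √(3² + 4² + 0²) = √25 ≈ 5
cos θ = (m·n)/(|m||n|) = 27/(5.831·5) ≈ 0.9261
θ = arccos(0.9261) ≈ 22.17°

22.17°


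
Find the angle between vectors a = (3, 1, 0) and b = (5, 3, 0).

a·b = 3·5 + 1·3 + 0·0 = 15 + 3 + 0 = 18
|a| = √(3² + 1² + 0²) = √10 ≈ 3.162
|b| = √(5² + 3² + 0²) = √34 ≈ 5.831
cos θ = (a·b)/(|a||b|) = 18/(3.162·5.831) ≈ 0.9762
θ = arccos(0.9762) ≈ 12.53°

12.53°


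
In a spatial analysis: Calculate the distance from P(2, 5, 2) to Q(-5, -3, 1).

d = √[(x₂-x₁)² + (y₂-y₁)² + (z₂-z₁)²]
  = √[(-7)² + (-8)² + (-1)²]
  = √[49 + 64 + 1]
  = √114
  ≈ 10.68

10.68


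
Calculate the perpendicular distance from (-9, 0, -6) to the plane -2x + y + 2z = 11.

distance = |a·x₀ + b·y₀ + c·z₀ - d| / √(a² + b² + c²)
  = |(-2)·(-9) + 1·0 + 2·(-6) - 11| / √((-2)² + 1² + 2²)
  = |18 + 0 - 12 - 11| / √(4 + 1 + 4)
  = |-5| / √9
  = 5 / 3
  ≈ 1.667

1.667


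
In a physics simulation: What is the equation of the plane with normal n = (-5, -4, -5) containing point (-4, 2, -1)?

The plane through P with normal n = (a, b, c) satisfies n·(r - P) = 0,
i.e. ax + by + cz = a·x₀ + b·y₀ + c·z₀.
d = (-5)·(-4) + (-4)·2 + (-5)·(-1)
  = 20 - 8 + 5
  = 17
Equation: -5x - 4y - 5z = 17

-5x - 4y - 5z = 17


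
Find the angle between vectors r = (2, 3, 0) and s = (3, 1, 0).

r·s = 2·3 + 3·1 + 0·0 = 6 + 3 + 0 = 9
|r| = √(2² + 3² + 0²) = √13 ≈ 3.606
|s| = √(3² + 1² + 0²) = √10 ≈ 3.162
cos θ = (r·s)/(|r||s|) = 9/(3.606·3.162) ≈ 0.7894
θ = arccos(0.7894) ≈ 37.87°

37.87°


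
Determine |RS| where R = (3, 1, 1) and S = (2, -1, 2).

d = √[(x₂-x₁)² + (y₂-y₁)² + (z₂-z₁)²]
  = √[(-1)² + (-2)² + 1²]
  = √[1 + 4 + 1]
  = √6
  ≈ 2.449

2.449


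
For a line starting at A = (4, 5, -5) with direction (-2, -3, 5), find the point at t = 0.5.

P(t) = A + t·d
  = (4 + (-2)·0.5, 5 + (-3)·0.5, -5 + 5·0.5)
  = (4 - 1, 5 - 1.5, -5 + 2.5)
  = (3, 3.5, -2.5)

(3, 3.5, -2.5)


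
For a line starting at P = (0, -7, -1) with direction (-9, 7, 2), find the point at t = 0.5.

P(t) = P + t·d
  = (0 + (-9)·0.5, -7 + 7·0.5, -1 + 2·0.5)
  = (0 - 4.5, -7 + 3.5, -1 + 1)
  = (-4.5, -3.5, 0)

(-4.5, -3.5, 0)


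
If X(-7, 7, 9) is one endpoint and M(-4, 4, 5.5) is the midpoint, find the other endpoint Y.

Y = 2M - X
  = (2·(-4) - (-7), 2·4 - 7, 2·5.5 - 9)
  = (-8 + 7, 8 - 7, 11 - 9)
  = (-1, 1, 2)

(-1, 1, 2)


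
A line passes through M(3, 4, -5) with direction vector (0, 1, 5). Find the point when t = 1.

P(t) = M + t·d
  = (3 + 0·1, 4 + 1·1, -5 + 5·1)
  = (3 + 0, 4 + 1, -5 + 5)
  = (3, 5, 0)

(3, 5, 0)


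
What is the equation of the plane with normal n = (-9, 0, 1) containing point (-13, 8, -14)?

The plane through P with normal n = (a, b, c) satisfies n·(r - P) = 0,
i.e. ax + by + cz = a·x₀ + b·y₀ + c·z₀.
d = (-9)·(-13) + 0·8 + 1·(-14)
  = 117 + 0 - 14
  = 103
Equation: -9x + z = 103

-9x + z = 103


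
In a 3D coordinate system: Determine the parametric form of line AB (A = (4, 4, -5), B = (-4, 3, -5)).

Direction vector d = B - A = (-4 - 4, 3 - 4, -5 + 5) = (-8, -1, 0)
Parametric form r = A + t·d:
x = 4 - 8t, y = 4 - t, z = -5

x = 4 - 8t, y = 4 - t, z = -5


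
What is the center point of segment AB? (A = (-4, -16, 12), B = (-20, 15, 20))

M = ((x₁+x₂)/2, (y₁+y₂)/2, (z₁+z₂)/2)
  = ((-4 - 20)/2, (-16 + 15)/2, (12 + 20)/2)
  = (-24/2, -1/2, 32/2)
  = (-12, -0.5, 16)

(-12, -0.5, 16)


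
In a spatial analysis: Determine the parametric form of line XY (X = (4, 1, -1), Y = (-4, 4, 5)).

Direction vector d = Y - X = (-4 - 4, 4 - 1, 5 + 1) = (-8, 3, 6)
Parametric form r = X + t·d:
x = 4 - 8t, y = 1 + 3t, z = -1 + 6t

x = 4 - 8t, y = 1 + 3t, z = -1 + 6t


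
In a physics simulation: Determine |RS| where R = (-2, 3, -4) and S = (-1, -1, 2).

d = √[(x₂-x₁)² + (y₂-y₁)² + (z₂-z₁)²]
  = √[1² + (-4)² + 6²]
  = √[1 + 16 + 36]
  = √53
  ≈ 7.28

7.28


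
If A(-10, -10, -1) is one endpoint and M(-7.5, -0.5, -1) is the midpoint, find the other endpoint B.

B = 2M - A
  = (2·(-7.5) - (-10), 2·(-0.5) - (-10), 2·(-1) - (-1))
  = (-15 + 10, -1 + 10, -2 + 1)
  = (-5, 9, -1)

(-5, 9, -1)


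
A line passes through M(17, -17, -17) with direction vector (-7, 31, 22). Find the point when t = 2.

P(t) = M + t·d
  = (17 + (-7)·2, -17 + 31·2, -17 + 22·2)
  = (17 - 14, -17 + 62, -17 + 44)
  = (3, 45, 27)

(3, 45, 27)


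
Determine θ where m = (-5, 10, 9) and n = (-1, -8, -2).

m·n = (-5)·(-1) + 10·(-8) + 9·(-2) = 5 - 80 - 18 = -93
|m| = √((-5)² + 10² + 9²) = √206 ≈ 14.35
|n| = √((-1)² + (-8)² + (-2)²) = √69 ≈ 8.307
cos θ = (m·n)/(|m||n|) = -93/(14.35·8.307) ≈ -0.7801
θ = arccos(-0.7801) ≈ 141.3°

141.3°


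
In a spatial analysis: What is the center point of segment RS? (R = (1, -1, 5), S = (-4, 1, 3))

M = ((x₁+x₂)/2, (y₁+y₂)/2, (z₁+z₂)/2)
  = ((1 - 4)/2, (-1 + 1)/2, (5 + 3)/2)
  = (-3/2, 0/2, 8/2)
  = (-1.5, 0, 4)

(-1.5, 0, 4)


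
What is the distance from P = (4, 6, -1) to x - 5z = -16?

distance = |a·x₀ + b·y₀ + c·z₀ - d| / √(a² + b² + c²)
  = |1·4 + 0·6 + (-5)·(-1) - (-16)| / √(1² + 0² + (-5)²)
  = |4 + 0 + 5 + 16| / √(1 + 0 + 25)
  = |25| / √26
  = 25 / 5.099
  ≈ 4.903

4.903


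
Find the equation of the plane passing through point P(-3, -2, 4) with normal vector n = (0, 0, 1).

The plane through P with normal n = (a, b, c) satisfies n·(r - P) = 0,
i.e. ax + by + cz = a·x₀ + b·y₀ + c·z₀.
d = 0·(-3) + 0·(-2) + 1·4
  = 0 + 0 + 4
  = 4
Equation: z = 4

z = 4


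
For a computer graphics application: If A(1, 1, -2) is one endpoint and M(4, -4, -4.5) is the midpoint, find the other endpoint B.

B = 2M - A
  = (2·4 - 1, 2·(-4) - 1, 2·(-4.5) - (-2))
  = (8 - 1, -8 - 1, -9 + 2)
  = (7, -9, -7)

(7, -9, -7)


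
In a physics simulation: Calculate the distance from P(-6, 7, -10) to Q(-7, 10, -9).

d = √[(x₂-x₁)² + (y₂-y₁)² + (z₂-z₁)²]
  = √[(-1)² + 3² + 1²]
  = √[1 + 9 + 1]
  = √11
  ≈ 3.317

3.317


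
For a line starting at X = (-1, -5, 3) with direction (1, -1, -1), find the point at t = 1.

P(t) = X + t·d
  = (-1 + 1·1, -5 + (-1)·1, 3 + (-1)·1)
  = (-1 + 1, -5 - 1, 3 - 1)
  = (0, -6, 2)

(0, -6, 2)


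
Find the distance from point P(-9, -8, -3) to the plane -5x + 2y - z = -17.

distance = |a·x₀ + b·y₀ + c·z₀ - d| / √(a² + b² + c²)
  = |(-5)·(-9) + 2·(-8) + (-1)·(-3) - (-17)| / √((-5)² + 2² + (-1)²)
  = |45 - 16 + 3 + 17| / √(25 + 4 + 1)
  = |49| / √30
  = 49 / 5.477
  ≈ 8.946

8.946


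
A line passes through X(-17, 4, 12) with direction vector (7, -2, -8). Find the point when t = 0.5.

P(t) = X + t·d
  = (-17 + 7·0.5, 4 + (-2)·0.5, 12 + (-8)·0.5)
  = (-17 + 3.5, 4 - 1, 12 - 4)
  = (-13.5, 3, 8)

(-13.5, 3, 8)


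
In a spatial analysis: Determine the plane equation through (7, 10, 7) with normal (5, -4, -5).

The plane through P with normal n = (a, b, c) satisfies n·(r - P) = 0,
i.e. ax + by + cz = a·x₀ + b·y₀ + c·z₀.
d = 5·7 + (-4)·10 + (-5)·7
  = 35 - 40 - 35
  = -40
Equation: 5x - 4y - 5z = -40

5x - 4y - 5z = -40


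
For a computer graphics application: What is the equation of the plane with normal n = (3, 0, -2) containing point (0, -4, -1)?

The plane through P with normal n = (a, b, c) satisfies n·(r - P) = 0,
i.e. ax + by + cz = a·x₀ + b·y₀ + c·z₀.
d = 3·0 + 0·(-4) + (-2)·(-1)
  = 0 + 0 + 2
  = 2
Equation: 3x - 2z = 2

3x - 2z = 2


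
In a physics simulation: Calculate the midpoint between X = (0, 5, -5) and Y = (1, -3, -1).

M = ((x₁+x₂)/2, (y₁+y₂)/2, (z₁+z₂)/2)
  = ((0 + 1)/2, (5 - 3)/2, (-5 - 1)/2)
  = (1/2, 2/2, -6/2)
  = (0.5, 1, -3)

(0.5, 1, -3)


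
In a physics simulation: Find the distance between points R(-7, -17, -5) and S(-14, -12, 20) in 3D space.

d = √[(x₂-x₁)² + (y₂-y₁)² + (z₂-z₁)²]
  = √[(-7)² + 5² + 25²]
  = √[49 + 25 + 625]
  = √699
  ≈ 26.44

26.44


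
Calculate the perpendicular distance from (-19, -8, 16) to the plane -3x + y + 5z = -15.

distance = |a·x₀ + b·y₀ + c·z₀ - d| / √(a² + b² + c²)
  = |(-3)·(-19) + 1·(-8) + 5·16 - (-15)| / √((-3)² + 1² + 5²)
  = |57 - 8 + 80 + 15| / √(9 + 1 + 25)
  = |144| / √35
  = 144 / 5.916
  ≈ 24.34

24.34


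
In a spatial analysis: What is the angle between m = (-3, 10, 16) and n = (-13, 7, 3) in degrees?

m·n = (-3)·(-13) + 10·7 + 16·3 = 39 + 70 + 48 = 157
|m| = √((-3)² + 10² + 16²) = √365 ≈ 19.1
|n| = √((-13)² + 7² + 3²) = √227 ≈ 15.07
cos θ = (m·n)/(|m||n|) = 157/(19.1·15.07) ≈ 0.5454
θ = arccos(0.5454) ≈ 56.95°

56.95°


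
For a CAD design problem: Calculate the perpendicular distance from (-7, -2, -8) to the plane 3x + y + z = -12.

distance = |a·x₀ + b·y₀ + c·z₀ - d| / √(a² + b² + c²)
  = |3·(-7) + 1·(-2) + 1·(-8) - (-12)| / √(3² + 1² + 1²)
  = |-21 - 2 - 8 + 12| / √(9 + 1 + 1)
  = |-19| / √11
  = 19 / 3.317
  ≈ 5.729

5.729


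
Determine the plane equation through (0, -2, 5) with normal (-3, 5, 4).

The plane through P with normal n = (a, b, c) satisfies n·(r - P) = 0,
i.e. ax + by + cz = a·x₀ + b·y₀ + c·z₀.
d = (-3)·0 + 5·(-2) + 4·5
  = 0 - 10 + 20
  = 10
Equation: -3x + 5y + 4z = 10

-3x + 5y + 4z = 10


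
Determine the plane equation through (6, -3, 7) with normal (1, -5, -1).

The plane through P with normal n = (a, b, c) satisfies n·(r - P) = 0,
i.e. ax + by + cz = a·x₀ + b·y₀ + c·z₀.
d = 1·6 + (-5)·(-3) + (-1)·7
  = 6 + 15 - 7
  = 14
Equation: x - 5y - z = 14

x - 5y - z = 14


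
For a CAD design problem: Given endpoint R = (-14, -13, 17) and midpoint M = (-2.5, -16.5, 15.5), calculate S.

S = 2M - R
  = (2·(-2.5) - (-14), 2·(-16.5) - (-13), 2·15.5 - 17)
  = (-5 + 14, -33 + 13, 31 - 17)
  = (9, -20, 14)

(9, -20, 14)


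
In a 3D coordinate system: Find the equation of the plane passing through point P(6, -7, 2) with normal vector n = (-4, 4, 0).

The plane through P with normal n = (a, b, c) satisfies n·(r - P) = 0,
i.e. ax + by + cz = a·x₀ + b·y₀ + c·z₀.
d = (-4)·6 + 4·(-7) + 0·2
  = -24 - 28 + 0
  = -52
Equation: -4x + 4y = -52

-4x + 4y = -52


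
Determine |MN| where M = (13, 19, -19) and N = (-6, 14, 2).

d = √[(x₂-x₁)² + (y₂-y₁)² + (z₂-z₁)²]
  = √[(-19)² + (-5)² + 21²]
  = √[361 + 25 + 441]
  = √827
  ≈ 28.76

28.76


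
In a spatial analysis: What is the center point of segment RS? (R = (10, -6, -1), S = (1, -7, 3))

M = ((x₁+x₂)/2, (y₁+y₂)/2, (z₁+z₂)/2)
  = ((10 + 1)/2, (-6 - 7)/2, (-1 + 3)/2)
  = (11/2, -13/2, 2/2)
  = (5.5, -6.5, 1)

(5.5, -6.5, 1)


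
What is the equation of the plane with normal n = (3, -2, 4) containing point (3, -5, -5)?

The plane through P with normal n = (a, b, c) satisfies n·(r - P) = 0,
i.e. ax + by + cz = a·x₀ + b·y₀ + c·z₀.
d = 3·3 + (-2)·(-5) + 4·(-5)
  = 9 + 10 - 20
  = -1
Equation: 3x - 2y + 4z = -1

3x - 2y + 4z = -1


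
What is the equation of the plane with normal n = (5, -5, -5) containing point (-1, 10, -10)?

The plane through P with normal n = (a, b, c) satisfies n·(r - P) = 0,
i.e. ax + by + cz = a·x₀ + b·y₀ + c·z₀.
d = 5·(-1) + (-5)·10 + (-5)·(-10)
  = -5 - 50 + 50
  = -5
Equation: 5x - 5y - 5z = -5

5x - 5y - 5z = -5


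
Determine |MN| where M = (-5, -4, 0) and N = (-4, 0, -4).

d = √[(x₂-x₁)² + (y₂-y₁)² + (z₂-z₁)²]
  = √[1² + 4² + (-4)²]
  = √[1 + 16 + 16]
  = √33
  ≈ 5.745

5.745


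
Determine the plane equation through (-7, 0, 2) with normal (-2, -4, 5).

The plane through P with normal n = (a, b, c) satisfies n·(r - P) = 0,
i.e. ax + by + cz = a·x₀ + b·y₀ + c·z₀.
d = (-2)·(-7) + (-4)·0 + 5·2
  = 14 + 0 + 10
  = 24
Equation: -2x - 4y + 5z = 24

-2x - 4y + 5z = 24


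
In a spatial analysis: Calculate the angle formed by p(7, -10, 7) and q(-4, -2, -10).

p·q = 7·(-4) + (-10)·(-2) + 7·(-10) = -28 + 20 - 70 = -78
|p| = √(7² + (-10)² + 7²) = √198 ≈ 14.07
|q| = √((-4)² + (-2)² + (-10)²) = √120 ≈ 10.95
cos θ = (p·q)/(|p||q|) = -78/(14.07·10.95) ≈ -0.506
θ = arccos(-0.506) ≈ 120.4°

120.4°


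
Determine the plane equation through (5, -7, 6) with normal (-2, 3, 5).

The plane through P with normal n = (a, b, c) satisfies n·(r - P) = 0,
i.e. ax + by + cz = a·x₀ + b·y₀ + c·z₀.
d = (-2)·5 + 3·(-7) + 5·6
  = -10 - 21 + 30
  = -1
Equation: -2x + 3y + 5z = -1

-2x + 3y + 5z = -1


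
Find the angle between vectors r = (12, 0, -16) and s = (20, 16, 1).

r·s = 12·20 + 0·16 + (-16)·1 = 240 + 0 - 16 = 224
|r| = √(12² + 0² + (-16)²) = √400 ≈ 20
|s| = √(20² + 16² + 1²) = √657 ≈ 25.63
cos θ = (r·s)/(|r||s|) = 224/(20·25.63) ≈ 0.437
θ = arccos(0.437) ≈ 64.09°

64.09°


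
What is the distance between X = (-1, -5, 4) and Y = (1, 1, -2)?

d = √[(x₂-x₁)² + (y₂-y₁)² + (z₂-z₁)²]
  = √[2² + 6² + (-6)²]
  = √[4 + 36 + 36]
  = √76
  ≈ 8.718

8.718


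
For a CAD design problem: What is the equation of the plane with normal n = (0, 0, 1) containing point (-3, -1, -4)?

The plane through P with normal n = (a, b, c) satisfies n·(r - P) = 0,
i.e. ax + by + cz = a·x₀ + b·y₀ + c·z₀.
d = 0·(-3) + 0·(-1) + 1·(-4)
  = 0 + 0 - 4
  = -4
Equation: z = -4

z = -4


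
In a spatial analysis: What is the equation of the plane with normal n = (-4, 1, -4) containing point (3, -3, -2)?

The plane through P with normal n = (a, b, c) satisfies n·(r - P) = 0,
i.e. ax + by + cz = a·x₀ + b·y₀ + c·z₀.
d = (-4)·3 + 1·(-3) + (-4)·(-2)
  = -12 - 3 + 8
  = -7
Equation: -4x + y - 4z = -7

-4x + y - 4z = -7


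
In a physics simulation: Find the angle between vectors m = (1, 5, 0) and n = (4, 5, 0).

m·n = 1·4 + 5·5 + 0·0 = 4 + 25 + 0 = 29
|m| = √(1² + 5² + 0²) = √26 ≈ 5.099
|n| = √(4² + 5² + 0²) = √41 ≈ 6.403
cos θ = (m·n)/(|m||n|) = 29/(5.099·6.403) ≈ 0.8882
θ = arccos(0.8882) ≈ 27.35°

27.35°


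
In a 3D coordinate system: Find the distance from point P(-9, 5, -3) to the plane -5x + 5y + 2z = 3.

distance = |a·x₀ + b·y₀ + c·z₀ - d| / √(a² + b² + c²)
  = |(-5)·(-9) + 5·5 + 2·(-3) - 3| / √((-5)² + 5² + 2²)
  = |45 + 25 - 6 - 3| / √(25 + 25 + 4)
  = |61| / √54
  = 61 / 7.348
  ≈ 8.301

8.301


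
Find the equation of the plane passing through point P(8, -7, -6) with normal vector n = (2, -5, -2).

The plane through P with normal n = (a, b, c) satisfies n·(r - P) = 0,
i.e. ax + by + cz = a·x₀ + b·y₀ + c·z₀.
d = 2·8 + (-5)·(-7) + (-2)·(-6)
  = 16 + 35 + 12
  = 63
Equation: 2x - 5y - 2z = 63

2x - 5y - 2z = 63


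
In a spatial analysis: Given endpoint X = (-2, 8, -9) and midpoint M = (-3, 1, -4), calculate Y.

Y = 2M - X
  = (2·(-3) - (-2), 2·1 - 8, 2·(-4) - (-9))
  = (-6 + 2, 2 - 8, -8 + 9)
  = (-4, -6, 1)

(-4, -6, 1)


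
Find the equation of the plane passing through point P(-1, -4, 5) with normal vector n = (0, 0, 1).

The plane through P with normal n = (a, b, c) satisfies n·(r - P) = 0,
i.e. ax + by + cz = a·x₀ + b·y₀ + c·z₀.
d = 0·(-1) + 0·(-4) + 1·5
  = 0 + 0 + 5
  = 5
Equation: z = 5

z = 5


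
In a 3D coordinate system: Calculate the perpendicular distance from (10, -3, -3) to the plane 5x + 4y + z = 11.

distance = |a·x₀ + b·y₀ + c·z₀ - d| / √(a² + b² + c²)
  = |5·10 + 4·(-3) + 1·(-3) - 11| / √(5² + 4² + 1²)
  = |50 - 12 - 3 - 11| / √(25 + 16 + 1)
  = |24| / √42
  = 24 / 6.481
  ≈ 3.703

3.703


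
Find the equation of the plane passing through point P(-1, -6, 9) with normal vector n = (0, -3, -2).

The plane through P with normal n = (a, b, c) satisfies n·(r - P) = 0,
i.e. ax + by + cz = a·x₀ + b·y₀ + c·z₀.
d = 0·(-1) + (-3)·(-6) + (-2)·9
  = 0 + 18 - 18
  = 0
Equation: -3y - 2z = 0

-3y - 2z = 0


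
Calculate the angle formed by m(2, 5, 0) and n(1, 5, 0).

m·n = 2·1 + 5·5 + 0·0 = 2 + 25 + 0 = 27
|m| = √(2² + 5² + 0²) = √29 ≈ 5.385
|n| = √(1² + 5² + 0²) = √26 ≈ 5.099
cos θ = (m·n)/(|m||n|) = 27/(5.385·5.099) ≈ 0.9833
θ = arccos(0.9833) ≈ 10.49°

10.49°


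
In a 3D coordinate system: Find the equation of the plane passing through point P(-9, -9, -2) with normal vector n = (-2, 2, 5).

The plane through P with normal n = (a, b, c) satisfies n·(r - P) = 0,
i.e. ax + by + cz = a·x₀ + b·y₀ + c·z₀.
d = (-2)·(-9) + 2·(-9) + 5·(-2)
  = 18 - 18 - 10
  = -10
Equation: -2x + 2y + 5z = -10

-2x + 2y + 5z = -10


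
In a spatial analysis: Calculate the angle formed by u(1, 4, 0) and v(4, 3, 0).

u·v = 1·4 + 4·3 + 0·0 = 4 + 12 + 0 = 16
|u| = √(1² + 4² + 0²) = √17 ≈ 4.123
|v| = √(4² + 3² + 0²) = √25 ≈ 5
cos θ = (u·v)/(|u||v|) = 16/(4.123·5) ≈ 0.7761
θ = arccos(0.7761) ≈ 39.09°

39.09°


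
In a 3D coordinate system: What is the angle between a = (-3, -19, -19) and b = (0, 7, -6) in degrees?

a·b = (-3)·0 + (-19)·7 + (-19)·(-6) = 0 - 133 + 114 = -19
|a| = √((-3)² + (-19)² + (-19)²) = √731 ≈ 27.04
|b| = √(0² + 7² + (-6)²) = √85 ≈ 9.22
cos θ = (a·b)/(|a||b|) = -19/(27.04·9.22) ≈ -0.07622
θ = arccos(-0.07622) ≈ 94.37°

94.37°


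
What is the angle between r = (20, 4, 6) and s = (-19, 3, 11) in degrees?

r·s = 20·(-19) + 4·3 + 6·11 = -380 + 12 + 66 = -302
|r| = √(20² + 4² + 6²) = √452 ≈ 21.26
|s| = √((-19)² + 3² + 11²) = √491 ≈ 22.16
cos θ = (r·s)/(|r||s|) = -302/(21.26·22.16) ≈ -0.6411
θ = arccos(-0.6411) ≈ 129.9°

129.9°


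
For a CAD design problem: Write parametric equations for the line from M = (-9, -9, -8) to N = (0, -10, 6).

Direction vector d = N - M = (0 + 9, -10 + 9, 6 + 8) = (9, -1, 14)
Parametric form r = M + t·d:
x = -9 + 9t, y = -9 - t, z = -8 + 14t

x = -9 + 9t, y = -9 - t, z = -8 + 14t


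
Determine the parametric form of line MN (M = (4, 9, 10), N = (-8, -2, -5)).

Direction vector d = N - M = (-8 - 4, -2 - 9, -5 - 10) = (-12, -11, -15)
Parametric form r = M + t·d:
x = 4 - 12t, y = 9 - 11t, z = 10 - 15t

x = 4 - 12t, y = 9 - 11t, z = 10 - 15t


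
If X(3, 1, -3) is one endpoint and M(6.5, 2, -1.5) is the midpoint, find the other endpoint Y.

Y = 2M - X
  = (2·6.5 - 3, 2·2 - 1, 2·(-1.5) - (-3))
  = (13 - 3, 4 - 1, -3 + 3)
  = (10, 3, 0)

(10, 3, 0)


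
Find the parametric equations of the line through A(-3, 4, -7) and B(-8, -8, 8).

Direction vector d = B - A = (-8 + 3, -8 - 4, 8 + 7) = (-5, -12, 15)
Parametric form r = A + t·d:
x = -3 - 5t, y = 4 - 12t, z = -7 + 15t

x = -3 - 5t, y = 4 - 12t, z = -7 + 15t


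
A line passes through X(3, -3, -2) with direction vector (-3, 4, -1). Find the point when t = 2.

P(t) = X + t·d
  = (3 + (-3)·2, -3 + 4·2, -2 + (-1)·2)
  = (3 - 6, -3 + 8, -2 - 2)
  = (-3, 5, -4)

(-3, 5, -4)


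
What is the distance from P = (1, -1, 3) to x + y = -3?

distance = |a·x₀ + b·y₀ + c·z₀ - d| / √(a² + b² + c²)
  = |1·1 + 1·(-1) + 0·3 - (-3)| / √(1² + 1² + 0²)
  = |1 - 1 + 0 + 3| / √(1 + 1 + 0)
  = |3| / √2
  = 3 / 1.414
  ≈ 2.121

2.121


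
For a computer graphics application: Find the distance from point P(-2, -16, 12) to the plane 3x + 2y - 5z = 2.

distance = |a·x₀ + b·y₀ + c·z₀ - d| / √(a² + b² + c²)
  = |3·(-2) + 2·(-16) + (-5)·12 - 2| / √(3² + 2² + (-5)²)
  = |-6 - 32 - 60 - 2| / √(9 + 4 + 25)
  = |-100| / √38
  = 100 / 6.164
  ≈ 16.22

16.22


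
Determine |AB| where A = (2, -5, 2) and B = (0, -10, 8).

d = √[(x₂-x₁)² + (y₂-y₁)² + (z₂-z₁)²]
  = √[(-2)² + (-5)² + 6²]
  = √[4 + 25 + 36]
  = √65
  ≈ 8.062

8.062


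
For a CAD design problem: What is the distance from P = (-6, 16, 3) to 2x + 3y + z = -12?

distance = |a·x₀ + b·y₀ + c·z₀ - d| / √(a² + b² + c²)
  = |2·(-6) + 3·16 + 1·3 - (-12)| / √(2² + 3² + 1²)
  = |-12 + 48 + 3 + 12| / √(4 + 9 + 1)
  = |51| / √14
  = 51 / 3.742
  ≈ 13.63

13.63


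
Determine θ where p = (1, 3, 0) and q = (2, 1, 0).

p·q = 1·2 + 3·1 + 0·0 = 2 + 3 + 0 = 5
|p| = √(1² + 3² + 0²) = √10 ≈ 3.162
|q| = √(2² + 1² + 0²) = √5 ≈ 2.236
cos θ = (p·q)/(|p||q|) = 5/(3.162·2.236) ≈ 0.7071
θ = arccos(0.7071) ≈ 45°

45°


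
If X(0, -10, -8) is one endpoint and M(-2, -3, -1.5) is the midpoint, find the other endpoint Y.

Y = 2M - X
  = (2·(-2) - 0, 2·(-3) - (-10), 2·(-1.5) - (-8))
  = (-4 + 0, -6 + 10, -3 + 8)
  = (-4, 4, 5)

(-4, 4, 5)


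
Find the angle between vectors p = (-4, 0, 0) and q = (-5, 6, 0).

p·q = (-4)·(-5) + 0·6 + 0·0 = 20 + 0 + 0 = 20
|p| = √((-4)² + 0² + 0²) = √16 ≈ 4
|q| = √((-5)² + 6² + 0²) = √61 ≈ 7.81
cos θ = (p·q)/(|p||q|) = 20/(4·7.81) ≈ 0.6402
θ = arccos(0.6402) ≈ 50.19°

50.19°


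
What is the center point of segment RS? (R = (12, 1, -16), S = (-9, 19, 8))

M = ((x₁+x₂)/2, (y₁+y₂)/2, (z₁+z₂)/2)
  = ((12 - 9)/2, (1 + 19)/2, (-16 + 8)/2)
  = (3/2, 20/2, -8/2)
  = (1.5, 10, -4)

(1.5, 10, -4)


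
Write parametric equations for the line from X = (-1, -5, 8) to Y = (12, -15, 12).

Direction vector d = Y - X = (12 + 1, -15 + 5, 12 - 8) = (13, -10, 4)
Parametric form r = X + t·d:
x = -1 + 13t, y = -5 - 10t, z = 8 + 4t

x = -1 + 13t, y = -5 - 10t, z = 8 + 4t


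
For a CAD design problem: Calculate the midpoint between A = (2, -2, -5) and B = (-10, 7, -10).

M = ((x₁+x₂)/2, (y₁+y₂)/2, (z₁+z₂)/2)
  = ((2 - 10)/2, (-2 + 7)/2, (-5 - 10)/2)
  = (-8/2, 5/2, -15/2)
  = (-4, 2.5, -7.5)

(-4, 2.5, -7.5)


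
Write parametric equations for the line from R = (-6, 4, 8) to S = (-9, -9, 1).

Direction vector d = S - R = (-9 + 6, -9 - 4, 1 - 8) = (-3, -13, -7)
Parametric form r = R + t·d:
x = -6 - 3t, y = 4 - 13t, z = 8 - 7t

x = -6 - 3t, y = 4 - 13t, z = 8 - 7t


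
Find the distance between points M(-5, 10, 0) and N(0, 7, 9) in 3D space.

d = √[(x₂-x₁)² + (y₂-y₁)² + (z₂-z₁)²]
  = √[5² + (-3)² + 9²]
  = √[25 + 9 + 81]
  = √115
  ≈ 10.72

10.72


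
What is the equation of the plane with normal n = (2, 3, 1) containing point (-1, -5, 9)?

The plane through P with normal n = (a, b, c) satisfies n·(r - P) = 0,
i.e. ax + by + cz = a·x₀ + b·y₀ + c·z₀.
d = 2·(-1) + 3·(-5) + 1·9
  = -2 - 15 + 9
  = -8
Equation: 2x + 3y + z = -8

2x + 3y + z = -8


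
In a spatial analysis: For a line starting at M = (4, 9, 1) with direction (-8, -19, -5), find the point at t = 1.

P(t) = M + t·d
  = (4 + (-8)·1, 9 + (-19)·1, 1 + (-5)·1)
  = (4 - 8, 9 - 19, 1 - 5)
  = (-4, -10, -4)

(-4, -10, -4)


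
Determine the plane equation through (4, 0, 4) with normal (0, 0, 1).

The plane through P with normal n = (a, b, c) satisfies n·(r - P) = 0,
i.e. ax + by + cz = a·x₀ + b·y₀ + c·z₀.
d = 0·4 + 0·0 + 1·4
  = 0 + 0 + 4
  = 4
Equation: z = 4

z = 4


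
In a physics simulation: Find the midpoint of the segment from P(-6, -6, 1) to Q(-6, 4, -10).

M = ((x₁+x₂)/2, (y₁+y₂)/2, (z₁+z₂)/2)
  = ((-6 - 6)/2, (-6 + 4)/2, (1 - 10)/2)
  = (-12/2, -2/2, -9/2)
  = (-6, -1, -4.5)

(-6, -1, -4.5)


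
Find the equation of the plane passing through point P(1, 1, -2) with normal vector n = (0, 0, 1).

The plane through P with normal n = (a, b, c) satisfies n·(r - P) = 0,
i.e. ax + by + cz = a·x₀ + b·y₀ + c·z₀.
d = 0·1 + 0·1 + 1·(-2)
  = 0 + 0 - 2
  = -2
Equation: z = -2

z = -2


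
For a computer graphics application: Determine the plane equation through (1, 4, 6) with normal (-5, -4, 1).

The plane through P with normal n = (a, b, c) satisfies n·(r - P) = 0,
i.e. ax + by + cz = a·x₀ + b·y₀ + c·z₀.
d = (-5)·1 + (-4)·4 + 1·6
  = -5 - 16 + 6
  = -15
Equation: -5x - 4y + z = -15

-5x - 4y + z = -15


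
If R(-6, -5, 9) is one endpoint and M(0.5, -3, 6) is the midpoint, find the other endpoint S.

S = 2M - R
  = (2·0.5 - (-6), 2·(-3) - (-5), 2·6 - 9)
  = (1 + 6, -6 + 5, 12 - 9)
  = (7, -1, 3)

(7, -1, 3)


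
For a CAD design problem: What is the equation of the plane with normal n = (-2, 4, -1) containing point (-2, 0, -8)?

The plane through P with normal n = (a, b, c) satisfies n·(r - P) = 0,
i.e. ax + by + cz = a·x₀ + b·y₀ + c·z₀.
d = (-2)·(-2) + 4·0 + (-1)·(-8)
  = 4 + 0 + 8
  = 12
Equation: -2x + 4y - z = 12

-2x + 4y - z = 12


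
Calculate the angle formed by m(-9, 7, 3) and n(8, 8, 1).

m·n = (-9)·8 + 7·8 + 3·1 = -72 + 56 + 3 = -13
|m| = √((-9)² + 7² + 3²) = √139 ≈ 11.79
|n| = √(8² + 8² + 1²) = √129 ≈ 11.36
cos θ = (m·n)/(|m||n|) = -13/(11.79·11.36) ≈ -0.09708
θ = arccos(-0.09708) ≈ 95.57°

95.57°


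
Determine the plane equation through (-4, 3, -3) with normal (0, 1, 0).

The plane through P with normal n = (a, b, c) satisfies n·(r - P) = 0,
i.e. ax + by + cz = a·x₀ + b·y₀ + c·z₀.
d = 0·(-4) + 1·3 + 0·(-3)
  = 0 + 3 + 0
  = 3
Equation: y = 3

y = 3


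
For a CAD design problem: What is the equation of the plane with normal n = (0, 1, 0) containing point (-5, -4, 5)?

The plane through P with normal n = (a, b, c) satisfies n·(r - P) = 0,
i.e. ax + by + cz = a·x₀ + b·y₀ + c·z₀.
d = 0·(-5) + 1·(-4) + 0·5
  = 0 - 4 + 0
  = -4
Equation: y = -4

y = -4


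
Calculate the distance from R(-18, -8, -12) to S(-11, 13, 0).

d = √[(x₂-x₁)² + (y₂-y₁)² + (z₂-z₁)²]
  = √[7² + 21² + 12²]
  = √[49 + 441 + 144]
  = √634
  ≈ 25.18

25.18


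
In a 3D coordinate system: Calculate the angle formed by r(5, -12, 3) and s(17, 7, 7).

r·s = 5·17 + (-12)·7 + 3·7 = 85 - 84 + 21 = 22
|r| = √(5² + (-12)² + 3²) = √178 ≈ 13.34
|s| = √(17² + 7² + 7²) = √387 ≈ 19.67
cos θ = (r·s)/(|r||s|) = 22/(13.34·19.67) ≈ 0.08382
θ = arccos(0.08382) ≈ 85.19°

85.19°


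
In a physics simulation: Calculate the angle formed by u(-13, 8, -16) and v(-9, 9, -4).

u·v = (-13)·(-9) + 8·9 + (-16)·(-4) = 117 + 72 + 64 = 253
|u| = √((-13)² + 8² + (-16)²) = √489 ≈ 22.11
|v| = √((-9)² + 9² + (-4)²) = √178 ≈ 13.34
cos θ = (u·v)/(|u||v|) = 253/(22.11·13.34) ≈ 0.8575
θ = arccos(0.8575) ≈ 30.96°

30.96°


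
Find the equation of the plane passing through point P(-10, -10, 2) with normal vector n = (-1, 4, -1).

The plane through P with normal n = (a, b, c) satisfies n·(r - P) = 0,
i.e. ax + by + cz = a·x₀ + b·y₀ + c·z₀.
d = (-1)·(-10) + 4·(-10) + (-1)·2
  = 10 - 40 - 2
  = -32
Equation: -x + 4y - z = -32

-x + 4y - z = -32


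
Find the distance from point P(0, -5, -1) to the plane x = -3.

distance = |a·x₀ + b·y₀ + c·z₀ - d| / √(a² + b² + c²)
  = |1·0 + 0·(-5) + 0·(-1) - (-3)| / √(1² + 0² + 0²)
  = |0 + 0 + 0 + 3| / √(1 + 0 + 0)
  = |3| / √1
  = 3 / 1
  ≈ 3

3


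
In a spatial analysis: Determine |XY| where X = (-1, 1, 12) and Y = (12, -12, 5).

d = √[(x₂-x₁)² + (y₂-y₁)² + (z₂-z₁)²]
  = √[13² + (-13)² + (-7)²]
  = √[169 + 169 + 49]
  = √387
  ≈ 19.67

19.67


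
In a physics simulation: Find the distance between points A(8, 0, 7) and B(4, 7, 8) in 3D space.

d = √[(x₂-x₁)² + (y₂-y₁)² + (z₂-z₁)²]
  = √[(-4)² + 7² + 1²]
  = √[16 + 49 + 1]
  = √66
  ≈ 8.124

8.124


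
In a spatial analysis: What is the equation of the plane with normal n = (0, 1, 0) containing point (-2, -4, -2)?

The plane through P with normal n = (a, b, c) satisfies n·(r - P) = 0,
i.e. ax + by + cz = a·x₀ + b·y₀ + c·z₀.
d = 0·(-2) + 1·(-4) + 0·(-2)
  = 0 - 4 + 0
  = -4
Equation: y = -4

y = -4


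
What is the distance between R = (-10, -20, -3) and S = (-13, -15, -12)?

d = √[(x₂-x₁)² + (y₂-y₁)² + (z₂-z₁)²]
  = √[(-3)² + 5² + (-9)²]
  = √[9 + 25 + 81]
  = √115
  ≈ 10.72

10.72


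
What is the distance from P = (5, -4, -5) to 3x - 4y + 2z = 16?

distance = |a·x₀ + b·y₀ + c·z₀ - d| / √(a² + b² + c²)
  = |3·5 + (-4)·(-4) + 2·(-5) - 16| / √(3² + (-4)² + 2²)
  = |15 + 16 - 10 - 16| / √(9 + 16 + 4)
  = |5| / √29
  = 5 / 5.385
  ≈ 0.9285

0.9285


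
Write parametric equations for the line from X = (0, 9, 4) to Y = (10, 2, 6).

Direction vector d = Y - X = (10 + 0, 2 - 9, 6 - 4) = (10, -7, 2)
Parametric form r = X + t·d:
x = 0 + 10t, y = 9 - 7t, z = 4 + 2t

x = 0 + 10t, y = 9 - 7t, z = 4 + 2t


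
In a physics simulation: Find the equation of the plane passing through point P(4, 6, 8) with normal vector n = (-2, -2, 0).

The plane through P with normal n = (a, b, c) satisfies n·(r - P) = 0,
i.e. ax + by + cz = a·x₀ + b·y₀ + c·z₀.
d = (-2)·4 + (-2)·6 + 0·8
  = -8 - 12 + 0
  = -20
Equation: -2x - 2y = -20

-2x - 2y = -20


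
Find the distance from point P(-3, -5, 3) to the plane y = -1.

distance = |a·x₀ + b·y₀ + c·z₀ - d| / √(a² + b² + c²)
  = |0·(-3) + 1·(-5) + 0·3 - (-1)| / √(0² + 1² + 0²)
  = |0 - 5 + 0 + 1| / √(0 + 1 + 0)
  = |-4| / √1
  = 4 / 1
  ≈ 4

4


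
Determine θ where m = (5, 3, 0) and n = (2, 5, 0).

m·n = 5·2 + 3·5 + 0·0 = 10 + 15 + 0 = 25
|m| = √(5² + 3² + 0²) = √34 ≈ 5.831
|n| = √(2² + 5² + 0²) = √29 ≈ 5.385
cos θ = (m·n)/(|m||n|) = 25/(5.831·5.385) ≈ 0.7962
θ = arccos(0.7962) ≈ 37.23°

37.23°


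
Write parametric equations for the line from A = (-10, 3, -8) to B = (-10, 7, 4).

Direction vector d = B - A = (-10 + 10, 7 - 3, 4 + 8) = (0, 4, 12)
Parametric form r = A + t·d:
x = -10, y = 3 + 4t, z = -8 + 12t

x = -10, y = 3 + 4t, z = -8 + 12t


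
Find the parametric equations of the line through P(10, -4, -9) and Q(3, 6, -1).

Direction vector d = Q - P = (3 - 10, 6 + 4, -1 + 9) = (-7, 10, 8)
Parametric form r = P + t·d:
x = 10 - 7t, y = -4 + 10t, z = -9 + 8t

x = 10 - 7t, y = -4 + 10t, z = -9 + 8t


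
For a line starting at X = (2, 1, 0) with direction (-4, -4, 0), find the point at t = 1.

P(t) = X + t·d
  = (2 + (-4)·1, 1 + (-4)·1, 0 + 0·1)
  = (2 - 4, 1 - 4, 0 + 0)
  = (-2, -3, 0)

(-2, -3, 0)


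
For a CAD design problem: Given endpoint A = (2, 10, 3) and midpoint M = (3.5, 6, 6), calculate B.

B = 2M - A
  = (2·3.5 - 2, 2·6 - 10, 2·6 - 3)
  = (7 - 2, 12 - 10, 12 - 3)
  = (5, 2, 9)

(5, 2, 9)


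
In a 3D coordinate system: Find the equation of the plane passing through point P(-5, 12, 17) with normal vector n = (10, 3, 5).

The plane through P with normal n = (a, b, c) satisfies n·(r - P) = 0,
i.e. ax + by + cz = a·x₀ + b·y₀ + c·z₀.
d = 10·(-5) + 3·12 + 5·17
  = -50 + 36 + 85
  = 71
Equation: 10x + 3y + 5z = 71

10x + 3y + 5z = 71
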